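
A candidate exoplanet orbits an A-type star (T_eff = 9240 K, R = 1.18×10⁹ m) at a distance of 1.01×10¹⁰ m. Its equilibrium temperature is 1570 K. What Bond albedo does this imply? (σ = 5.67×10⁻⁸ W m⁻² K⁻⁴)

A ≈ 0.76

L = 4πR_⋆²σT_⋆⁴ = 4π(1.18×10⁹)² × 5.67×10⁻⁸ × (9240)⁴ = 7.23×10²⁷ W.
S = L/(4πd²) = 5.64×10⁶ W m⁻².
From T_eq⁴ = S(1−A)/(4σ): 1−A = 4σT_eq⁴/S.
1−A = 4 × 5.67×10⁻⁸ × (1570)⁴ / 5.64×10⁶ = 0.244.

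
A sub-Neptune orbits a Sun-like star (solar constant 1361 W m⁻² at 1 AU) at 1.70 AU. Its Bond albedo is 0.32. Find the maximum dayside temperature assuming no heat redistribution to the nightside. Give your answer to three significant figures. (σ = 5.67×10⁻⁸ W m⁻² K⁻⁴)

Flux at 1.70 AU: S = 1361/1.70² = 471 W m⁻².
With no redistribution each surface element balances locally: S(1−A) = σT⁴.
T = [471 × 0.68 / 5.67×10⁻⁸]^(1/4) = (5.65×10⁹)^(1/4) = 274 K.

T_ss ≈ 274 K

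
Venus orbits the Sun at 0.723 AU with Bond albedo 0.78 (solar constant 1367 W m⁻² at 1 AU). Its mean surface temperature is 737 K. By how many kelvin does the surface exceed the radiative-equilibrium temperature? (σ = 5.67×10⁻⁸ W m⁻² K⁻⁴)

S = 1367/0.723² = 2615 W m⁻².
T_eq = [S(1−A)/(4σ)]^(1/4) = [2615×0.22/(4×5.67×10⁻⁸)]^(1/4) = 224.4 K.
ΔT = T_surf − T_eq = 737 − 224.4.

ΔT ≈ 512.6 K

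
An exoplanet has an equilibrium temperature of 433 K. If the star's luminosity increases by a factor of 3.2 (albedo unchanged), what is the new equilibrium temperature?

T_eq ≈ 579 K

T_eq ∝ L^(1/4) · d^(−1/2).
T′ = 433 × 3.2^(1/4) = 579 K.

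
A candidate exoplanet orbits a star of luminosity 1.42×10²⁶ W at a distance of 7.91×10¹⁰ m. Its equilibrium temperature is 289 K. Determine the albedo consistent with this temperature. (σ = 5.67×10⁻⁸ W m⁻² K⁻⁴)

Flux: S = L/(4πd²) = 1.42×10²⁶/(4π×(7.91×10¹⁰)²) = 1810 W m⁻².
From T_eq⁴ = S(1−A)/(4σ): 1−A = 4σT_eq⁴/S.
1−A = 4 × 5.67×10⁻⁸ × (289)⁴ / 1810 = 0.876.

A ≈ 0.12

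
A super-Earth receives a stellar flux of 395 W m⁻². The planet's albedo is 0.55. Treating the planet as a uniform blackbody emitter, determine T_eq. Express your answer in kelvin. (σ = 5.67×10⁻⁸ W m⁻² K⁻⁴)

Energy balance: absorbed = emitted ⇒ πR²·S(1−A) = 4πR²·σT_eq⁴, so T_eq⁴ = S(1−A)/(4σ).
T_eq = [395 × 0.45 / (4 × 5.67×10⁻⁸)]^(1/4) = (7.84×10⁸)^(1/4) = 167 K.

T_eq ≈ 167 K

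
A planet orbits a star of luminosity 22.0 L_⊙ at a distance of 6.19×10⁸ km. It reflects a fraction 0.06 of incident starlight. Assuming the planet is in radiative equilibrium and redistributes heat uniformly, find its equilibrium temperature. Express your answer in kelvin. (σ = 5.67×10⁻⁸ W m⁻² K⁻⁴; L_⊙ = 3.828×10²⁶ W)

T_eq ≈ 292 K

d = 6.19×10⁸ km = 6.19×10¹¹ m.
L = 22.0 × 3.828×10²⁶ = 8.42×10²⁷ W.
Flux: S = L/(4πd²) = 8.42×10²⁷/(4π×(6.19×10¹¹)²) = 1750 W m⁻².
Energy balance: absorbed = emitted ⇒ πR²·S(1−A) = 4πR²·σT_eq⁴, so T_eq⁴ = S(1−A)/(4σ).
T_eq = [1750 × 0.94 / (4 × 5.67×10⁻⁸)]^(1/4) = (7.25×10⁹)^(1/4) = 292 K.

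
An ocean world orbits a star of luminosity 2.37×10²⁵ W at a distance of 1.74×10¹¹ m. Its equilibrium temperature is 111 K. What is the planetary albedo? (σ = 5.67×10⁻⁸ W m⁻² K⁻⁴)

Flux: S = L/(4πd²) = 2.37×10²⁵/(4π×(1.74×10¹¹)²) = 62.3 W m⁻².
From T_eq⁴ = S(1−A)/(4σ): 1−A = 4σT_eq⁴/S.
1−A = 4 × 5.67×10⁻⁸ × (111)⁴ / 62.3 = 0.553.

A ≈ 0.45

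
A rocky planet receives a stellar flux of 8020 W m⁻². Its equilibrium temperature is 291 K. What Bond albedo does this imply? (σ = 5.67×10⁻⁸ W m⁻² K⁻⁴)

From T_eq⁴ = S(1−A)/(4σ): 1−A = 4σT_eq⁴/S.
1−A = 4 × 5.67×10⁻⁸ × (291)⁴ / 8020 = 0.203.

A ≈ 0.80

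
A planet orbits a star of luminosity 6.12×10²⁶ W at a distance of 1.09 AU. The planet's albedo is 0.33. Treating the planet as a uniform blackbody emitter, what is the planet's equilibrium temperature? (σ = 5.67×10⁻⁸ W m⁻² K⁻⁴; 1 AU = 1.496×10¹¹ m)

T_eq ≈ 271 K

d = 1.09 AU = 1.63×10¹¹ m.
Flux: S = L/(4πd²) = 6.12×10²⁶/(4π×(1.63×10¹¹)²) = 1830 W m⁻².
Energy balance: absorbed = emitted ⇒ πR²·S(1−A) = 4πR²·σT_eq⁴, so T_eq⁴ = S(1−A)/(4σ).
T_eq = [1830 × 0.67 / (4 × 5.67×10⁻⁸)]^(1/4) = (5.41×10⁹)^(1/4) = 271 K.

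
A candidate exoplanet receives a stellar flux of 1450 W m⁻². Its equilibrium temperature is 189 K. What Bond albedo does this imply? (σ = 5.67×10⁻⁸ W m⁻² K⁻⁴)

A ≈ 0.80

From T_eq⁴ = S(1−A)/(4σ): 1−A = 4σT_eq⁴/S.
1−A = 4 × 5.67×10⁻⁸ × (189)⁴ / 1450 = 0.200.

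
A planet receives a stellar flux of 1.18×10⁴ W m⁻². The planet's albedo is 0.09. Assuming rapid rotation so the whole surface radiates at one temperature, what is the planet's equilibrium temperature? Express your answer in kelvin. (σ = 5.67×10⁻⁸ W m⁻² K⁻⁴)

T_eq ≈ 466 K

Energy balance: absorbed = emitted ⇒ πR²·S(1−A) = 4πR²·σT_eq⁴, so T_eq⁴ = S(1−A)/(4σ).
T_eq = [1.18×10⁴ × 0.91 / (4 × 5.67×10⁻⁸)]^(1/4) = (4.73×10¹⁰)^(1/4) = 466 K.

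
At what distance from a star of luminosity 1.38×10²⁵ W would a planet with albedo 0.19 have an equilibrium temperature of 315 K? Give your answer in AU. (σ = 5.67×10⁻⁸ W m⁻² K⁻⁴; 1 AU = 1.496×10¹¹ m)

d ≈ 0.133 AU

From T_eq⁴ = L(1−A)/(16πσd²): d = √[L(1−A)/(16πσT_eq⁴)].
d = √[1.38×10²⁵ × 0.81 / (16π × 5.67×10⁻⁸ × (315)⁴)] = 2.00×10¹⁰ m = 0.133 AU.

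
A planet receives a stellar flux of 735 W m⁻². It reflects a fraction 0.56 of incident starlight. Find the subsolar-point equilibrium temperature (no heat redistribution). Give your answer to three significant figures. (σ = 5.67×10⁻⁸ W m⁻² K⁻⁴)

At the subsolar point the surface absorbs S(1−A) and emits σT⁴ per unit area — no factor of 4, since only the local patch is in balance.
T = [735 × 0.44 / 5.67×10⁻⁸]^(1/4) = (5.70×10⁹)^(1/4) = 275 K.

T_ss ≈ 275 K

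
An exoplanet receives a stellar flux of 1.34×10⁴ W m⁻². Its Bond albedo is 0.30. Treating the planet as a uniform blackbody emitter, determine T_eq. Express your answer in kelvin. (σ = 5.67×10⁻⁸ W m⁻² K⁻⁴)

T_eq ≈ 451 K

Energy balance: absorbed = emitted ⇒ πR²·S(1−A) = 4πR²·σT_eq⁴, so T_eq⁴ = S(1−A)/(4σ).
T_eq = [1.34×10⁴ × 0.70 / (4 × 5.67×10⁻⁸)]^(1/4) = (4.14×10¹⁰)^(1/4) = 451 K.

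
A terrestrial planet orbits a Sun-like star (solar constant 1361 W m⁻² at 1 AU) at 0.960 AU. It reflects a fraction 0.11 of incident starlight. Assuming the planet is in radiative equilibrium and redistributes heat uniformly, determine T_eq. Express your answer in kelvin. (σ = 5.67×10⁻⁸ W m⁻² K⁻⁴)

Flux at 0.960 AU: S = 1361/0.960² = 1480 W m⁻².
Energy balance: absorbed = emitted ⇒ πR²·S(1−A) = 4πR²·σT_eq⁴, so T_eq⁴ = S(1−A)/(4σ).
T_eq = [1480 × 0.89 / (4 × 5.67×10⁻⁸)]^(1/4) = (5.80×10⁹)^(1/4) = 276 K.

T_eq ≈ 276 K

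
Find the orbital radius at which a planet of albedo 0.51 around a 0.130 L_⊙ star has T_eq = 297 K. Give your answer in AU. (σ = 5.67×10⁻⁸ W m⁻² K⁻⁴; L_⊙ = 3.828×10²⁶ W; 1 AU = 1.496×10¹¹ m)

d ≈ 0.222 AU

L = 0.130 × 3.828×10²⁶ = 4.98×10²⁵ W.
From T_eq⁴ = L(1−A)/(16πσd²): d = √[L(1−A)/(16πσT_eq⁴)].
d = √[4.98×10²⁵ × 0.49 / (16π × 5.67×10⁻⁸ × (297)⁴)] = 3.32×10¹⁰ m = 0.222 AU.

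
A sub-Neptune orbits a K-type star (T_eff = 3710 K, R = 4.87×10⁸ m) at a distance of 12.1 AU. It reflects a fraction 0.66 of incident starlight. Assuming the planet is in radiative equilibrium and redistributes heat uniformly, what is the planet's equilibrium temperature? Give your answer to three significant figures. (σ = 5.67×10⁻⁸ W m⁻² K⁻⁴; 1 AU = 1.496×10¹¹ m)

T_eq ≈ 32.9 K

d = 12.1 AU = 1.81×10¹² m.
L = 4πR_⋆²σT_⋆⁴ = 4π(4.87×10⁸)² × 5.67×10⁻⁸ × (3710)⁴ = 3.20×10²⁵ W.
S = L/(4πd²) = 0.778 W m⁻².
Energy balance: absorbed = emitted ⇒ πR²·S(1−A) = 4πR²·σT_eq⁴, so T_eq⁴ = S(1−A)/(4σ).
T_eq = [0.778 × 0.34 / (4 × 5.67×10⁻⁸)]^(1/4) = (1.17×10⁶)^(1/4) = 32.9 K.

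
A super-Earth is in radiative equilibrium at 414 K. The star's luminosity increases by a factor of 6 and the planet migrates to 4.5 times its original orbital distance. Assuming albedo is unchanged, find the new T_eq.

T_eq ∝ L^(1/4) · d^(−1/2).
T′ = 414 × 6^(1/4) / 4.5^(1/2) = 305 K.

T_eq ≈ 305 K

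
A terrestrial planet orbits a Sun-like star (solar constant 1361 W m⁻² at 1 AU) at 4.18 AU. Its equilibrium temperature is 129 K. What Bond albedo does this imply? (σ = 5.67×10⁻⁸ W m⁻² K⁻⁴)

Flux at 4.18 AU: S = 1361/4.18² = 77.9 W m⁻².
From T_eq⁴ = S(1−A)/(4σ): 1−A = 4σT_eq⁴/S.
1−A = 4 × 5.67×10⁻⁸ × (129)⁴ / 77.9 = 0.806.

A ≈ 0.19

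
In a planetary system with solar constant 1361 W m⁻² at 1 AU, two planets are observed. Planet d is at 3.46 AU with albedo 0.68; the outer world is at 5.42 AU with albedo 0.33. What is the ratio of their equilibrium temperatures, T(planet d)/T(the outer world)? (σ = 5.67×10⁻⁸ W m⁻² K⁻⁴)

T₁/T₂ ≈ 1.040

T_eq = [S₀(1−A)/(4σd²)]^(1/4), so T ∝ (1−A)^(1/4) / √d.
T₁ = [1361×0.32/(4×5.67×10⁻⁸×3.46²)]^(1/4) = 112.54 K.
T₂ = [1361×0.67/(4×5.67×10⁻⁸×5.42²)]^(1/4) = 108.16 K.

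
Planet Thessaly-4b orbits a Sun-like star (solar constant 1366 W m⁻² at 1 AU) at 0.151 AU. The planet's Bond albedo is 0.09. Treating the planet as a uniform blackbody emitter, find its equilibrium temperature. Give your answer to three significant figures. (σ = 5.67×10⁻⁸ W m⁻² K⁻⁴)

T_eq ≈ 700 K

Flux at 0.151 AU: S = 1366/0.151² = 5.99×10⁴ W m⁻².
Energy balance: absorbed = emitted ⇒ πR²·S(1−A) = 4πR²·σT_eq⁴, so T_eq⁴ = S(1−A)/(4σ).
T_eq = [5.99×10⁴ × 0.91 / (4 × 5.67×10⁻⁸)]^(1/4) = (2.40×10¹¹)^(1/4) = 700 K.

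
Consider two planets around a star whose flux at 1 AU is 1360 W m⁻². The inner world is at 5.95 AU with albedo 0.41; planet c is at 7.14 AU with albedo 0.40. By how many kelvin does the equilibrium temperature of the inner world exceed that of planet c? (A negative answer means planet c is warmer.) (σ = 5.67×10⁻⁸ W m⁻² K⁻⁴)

T_eq = [S₀(1−A)/(4σd²)]^(1/4), so T ∝ (1−A)^(1/4) / √d.
T₁ = [1360×0.59/(4×5.67×10⁻⁸×5.95²)]^(1/4) = 99.98 K.
T₂ = [1360×0.60/(4×5.67×10⁻⁸×7.14²)]^(1/4) = 91.66 K.

ΔT ≈ 8.3 K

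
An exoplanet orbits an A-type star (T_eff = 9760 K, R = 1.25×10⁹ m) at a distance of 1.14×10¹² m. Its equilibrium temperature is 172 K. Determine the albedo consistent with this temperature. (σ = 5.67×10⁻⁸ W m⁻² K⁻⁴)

A ≈ 0.68

L = 4πR_⋆²σT_⋆⁴ = 4π(1.25×10⁹)² × 5.67×10⁻⁸ × (9760)⁴ = 1.01×10²⁸ W.
S = L/(4πd²) = 619 W m⁻².
From T_eq⁴ = S(1−A)/(4σ): 1−A = 4σT_eq⁴/S.
1−A = 4 × 5.67×10⁻⁸ × (172)⁴ / 619 = 0.321.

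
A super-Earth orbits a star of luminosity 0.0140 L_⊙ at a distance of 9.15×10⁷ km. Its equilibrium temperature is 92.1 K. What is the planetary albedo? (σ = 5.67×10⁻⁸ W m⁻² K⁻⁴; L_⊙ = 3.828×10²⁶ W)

A ≈ 0.68

d = 9.15×10⁷ km = 9.15×10¹⁰ m.
L = 0.0140 × 3.828×10²⁶ = 5.36×10²⁴ W.
Flux: S = L/(4πd²) = 5.36×10²⁴/(4π×(9.15×10¹⁰)²) = 50.9 W m⁻².
From T_eq⁴ = S(1−A)/(4σ): 1−A = 4σT_eq⁴/S.
1−A = 4 × 5.67×10⁻⁸ × (92.1)⁴ / 50.9 = 0.320.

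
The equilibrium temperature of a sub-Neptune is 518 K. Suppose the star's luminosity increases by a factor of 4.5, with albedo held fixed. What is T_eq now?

T_eq ≈ 754 K

T_eq ∝ L^(1/4) · d^(−1/2).
T′ = 518 × 4.5^(1/4) = 754 K.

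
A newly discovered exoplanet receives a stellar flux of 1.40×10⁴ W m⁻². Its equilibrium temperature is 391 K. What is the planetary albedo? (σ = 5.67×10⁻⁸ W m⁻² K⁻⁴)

From T_eq⁴ = S(1−A)/(4σ): 1−A = 4σT_eq⁴/S.
1−A = 4 × 5.67×10⁻⁸ × (391)⁴ / 1.40×10⁴ = 0.379.

A ≈ 0.62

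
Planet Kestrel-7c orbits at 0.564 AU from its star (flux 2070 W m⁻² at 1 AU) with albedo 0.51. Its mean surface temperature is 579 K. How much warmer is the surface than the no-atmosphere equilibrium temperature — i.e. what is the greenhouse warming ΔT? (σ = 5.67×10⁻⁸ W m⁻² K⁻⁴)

ΔT ≈ 234.7 K

S = 2070/0.564² = 6507 W m⁻².
T_eq = [S(1−A)/(4σ)]^(1/4) = [6507×0.49/(4×5.67×10⁻⁸)]^(1/4) = 344.3 K.
ΔT = T_surf − T_eq = 579 − 344.3.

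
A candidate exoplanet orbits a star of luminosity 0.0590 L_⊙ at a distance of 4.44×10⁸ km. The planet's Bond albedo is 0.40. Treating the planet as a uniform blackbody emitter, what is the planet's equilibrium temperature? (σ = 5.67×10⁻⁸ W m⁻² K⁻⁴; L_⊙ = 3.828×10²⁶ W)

d = 4.44×10⁸ km = 4.44×10¹¹ m.
L = 0.0590 × 3.828×10²⁶ = 2.26×10²⁵ W.
Flux: S = L/(4πd²) = 2.26×10²⁵/(4π×(4.44×10¹¹)²) = 9.12 W m⁻².
Energy balance: absorbed = emitted ⇒ πR²·S(1−A) = 4πR²·σT_eq⁴, so T_eq⁴ = S(1−A)/(4σ).
T_eq = [9.12 × 0.60 / (4 × 5.67×10⁻⁸)]^(1/4) = (2.41×10⁷)^(1/4) = 70.1 K.

T_eq ≈ 70.1 K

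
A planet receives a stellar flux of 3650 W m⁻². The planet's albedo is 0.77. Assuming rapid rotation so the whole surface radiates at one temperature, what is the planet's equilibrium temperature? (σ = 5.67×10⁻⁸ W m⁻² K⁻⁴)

Energy balance: absorbed = emitted ⇒ πR²·S(1−A) = 4πR²·σT_eq⁴, so T_eq⁴ = S(1−A)/(4σ).
T_eq = [3650 × 0.23 / (4 × 5.67×10⁻⁸)]^(1/4) = (3.70×10⁹)^(1/4) = 247 K.

T_eq ≈ 247 K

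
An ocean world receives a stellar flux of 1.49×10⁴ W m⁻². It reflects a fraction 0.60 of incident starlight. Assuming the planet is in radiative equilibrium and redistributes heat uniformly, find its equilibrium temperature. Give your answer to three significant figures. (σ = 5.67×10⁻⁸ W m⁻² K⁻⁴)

Energy balance: absorbed = emitted ⇒ πR²·S(1−A) = 4πR²·σT_eq⁴, so T_eq⁴ = S(1−A)/(4σ).
T_eq = [1.49×10⁴ × 0.40 / (4 × 5.67×10⁻⁸)]^(1/4) = (2.63×10¹⁰)^(1/4) = 403 K.

T_eq ≈ 403 K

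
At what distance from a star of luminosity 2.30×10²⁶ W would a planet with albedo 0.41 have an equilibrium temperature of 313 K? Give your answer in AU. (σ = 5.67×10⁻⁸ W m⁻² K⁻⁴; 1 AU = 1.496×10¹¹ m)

d ≈ 0.471 AU

From T_eq⁴ = L(1−A)/(16πσd²): d = √[L(1−A)/(16πσT_eq⁴)].
d = √[2.30×10²⁶ × 0.59 / (16π × 5.67×10⁻⁸ × (313)⁴)] = 7.04×10¹⁰ m = 0.471 AU.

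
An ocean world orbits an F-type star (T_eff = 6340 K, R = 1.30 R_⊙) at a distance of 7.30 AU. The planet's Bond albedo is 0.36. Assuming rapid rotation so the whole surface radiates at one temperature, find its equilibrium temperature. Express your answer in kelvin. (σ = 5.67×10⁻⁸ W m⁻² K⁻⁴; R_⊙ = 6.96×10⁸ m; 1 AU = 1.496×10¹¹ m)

T_eq ≈ 115 K

R_⋆ = 1.30 × 6.96×10⁸ = 9.05×10⁸ m.
d = 7.30 AU = 1.09×10¹² m.
L = 4πR_⋆²σT_⋆⁴ = 4π(9.05×10⁸)² × 5.67×10⁻⁸ × (6340)⁴ = 9.42×10²⁶ W.
S = L/(4πd²) = 62.9 W m⁻².
Energy balance: absorbed = emitted ⇒ πR²·S(1−A) = 4πR²·σT_eq⁴, so T_eq⁴ = S(1−A)/(4σ).
T_eq = [62.9 × 0.64 / (4 × 5.67×10⁻⁸)]^(1/4) = (1.77×10⁸)^(1/4) = 115 K.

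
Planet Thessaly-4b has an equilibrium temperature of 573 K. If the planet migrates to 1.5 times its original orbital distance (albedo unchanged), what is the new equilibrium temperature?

T_eq ≈ 468 K

T_eq ∝ L^(1/4) · d^(−1/2).
T′ = 573 / 1.5^(1/2) = 468 K.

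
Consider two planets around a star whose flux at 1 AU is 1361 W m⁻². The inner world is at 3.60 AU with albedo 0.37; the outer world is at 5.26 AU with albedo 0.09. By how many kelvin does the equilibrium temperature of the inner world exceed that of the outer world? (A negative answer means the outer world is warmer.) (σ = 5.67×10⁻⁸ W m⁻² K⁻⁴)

ΔT ≈ 12.2 K

T_eq = [S₀(1−A)/(4σd²)]^(1/4), so T ∝ (1−A)^(1/4) / √d.
T₁ = [1361×0.63/(4×5.67×10⁻⁸×3.60²)]^(1/4) = 130.69 K.
T₂ = [1361×0.91/(4×5.67×10⁻⁸×5.26²)]^(1/4) = 118.53 K.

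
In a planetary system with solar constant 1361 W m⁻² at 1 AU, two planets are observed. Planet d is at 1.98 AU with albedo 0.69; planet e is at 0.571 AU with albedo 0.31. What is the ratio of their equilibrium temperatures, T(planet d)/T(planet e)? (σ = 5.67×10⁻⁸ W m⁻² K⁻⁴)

T₁/T₂ ≈ 0.440

T_eq = [S₀(1−A)/(4σd²)]^(1/4), so T ∝ (1−A)^(1/4) / √d.
T₁ = [1361×0.31/(4×5.67×10⁻⁸×1.98²)]^(1/4) = 147.59 K.
T₂ = [1361×0.69/(4×5.67×10⁻⁸×0.571²)]^(1/4) = 335.70 K.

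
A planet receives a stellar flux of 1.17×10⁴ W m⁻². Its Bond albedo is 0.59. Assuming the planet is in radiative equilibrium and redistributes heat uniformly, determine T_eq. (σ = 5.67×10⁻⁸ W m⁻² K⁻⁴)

T_eq ≈ 381 K

Energy balance: absorbed = emitted ⇒ πR²·S(1−A) = 4πR²·σT_eq⁴, so T_eq⁴ = S(1−A)/(4σ).
T_eq = [1.17×10⁴ × 0.41 / (4 × 5.67×10⁻⁸)]^(1/4) = (2.12×10¹⁰)^(1/4) = 381 K.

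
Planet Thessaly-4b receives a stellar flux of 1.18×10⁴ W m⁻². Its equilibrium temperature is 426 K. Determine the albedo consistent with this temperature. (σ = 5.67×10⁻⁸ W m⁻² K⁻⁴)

From T_eq⁴ = S(1−A)/(4σ): 1−A = 4σT_eq⁴/S.
1−A = 4 × 5.67×10⁻⁸ × (426)⁴ / 1.18×10⁴ = 0.633.

A ≈ 0.37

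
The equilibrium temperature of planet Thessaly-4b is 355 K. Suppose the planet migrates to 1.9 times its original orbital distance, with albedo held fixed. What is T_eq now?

T_eq ∝ L^(1/4) · d^(−1/2).
T′ = 355 / 1.9^(1/2) = 258 K.

T_eq ≈ 258 K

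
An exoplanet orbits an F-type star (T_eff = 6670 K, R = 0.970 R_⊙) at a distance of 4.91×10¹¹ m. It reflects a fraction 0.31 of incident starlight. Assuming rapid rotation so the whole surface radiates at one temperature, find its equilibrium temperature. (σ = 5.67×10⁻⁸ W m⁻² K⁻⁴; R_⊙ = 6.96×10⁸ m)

T_eq ≈ 159 K

R_⋆ = 0.970 × 6.96×10⁸ = 6.75×10⁸ m.
L = 4πR_⋆²σT_⋆⁴ = 4π(6.75×10⁸)² × 5.67×10⁻⁸ × (6670)⁴ = 6.43×10²⁶ W.
S = L/(4πd²) = 212 W m⁻².
Energy balance: absorbed = emitted ⇒ πR²·S(1−A) = 4πR²·σT_eq⁴, so T_eq⁴ = S(1−A)/(4σ).
T_eq = [212 × 0.69 / (4 × 5.67×10⁻⁸)]^(1/4) = (6.45×10⁸)^(1/4) = 159 K.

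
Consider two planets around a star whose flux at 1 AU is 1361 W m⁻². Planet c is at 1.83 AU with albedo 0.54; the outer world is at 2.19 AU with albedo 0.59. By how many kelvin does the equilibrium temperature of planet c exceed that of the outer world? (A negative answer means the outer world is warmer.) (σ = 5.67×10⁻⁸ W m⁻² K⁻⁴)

ΔT ≈ 18.9 K

T_eq = [S₀(1−A)/(4σd²)]^(1/4), so T ∝ (1−A)^(1/4) / √d.
T₁ = [1361×0.46/(4×5.67×10⁻⁸×1.83²)]^(1/4) = 169.44 K.
T₂ = [1361×0.41/(4×5.67×10⁻⁸×2.19²)]^(1/4) = 150.50 K.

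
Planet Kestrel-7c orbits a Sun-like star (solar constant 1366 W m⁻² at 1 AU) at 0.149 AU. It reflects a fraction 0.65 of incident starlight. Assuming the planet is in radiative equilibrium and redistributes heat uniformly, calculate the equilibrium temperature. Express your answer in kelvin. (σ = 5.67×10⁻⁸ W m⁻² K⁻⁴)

T_eq ≈ 555 K

Flux at 0.149 AU: S = 1366/0.149² = 6.15×10⁴ W m⁻².
Energy balance: absorbed = emitted ⇒ πR²·S(1−A) = 4πR²·σT_eq⁴, so T_eq⁴ = S(1−A)/(4σ).
T_eq = [6.15×10⁴ × 0.35 / (4 × 5.67×10⁻⁸)]^(1/4) = (9.50×10¹⁰)^(1/4) = 555 K.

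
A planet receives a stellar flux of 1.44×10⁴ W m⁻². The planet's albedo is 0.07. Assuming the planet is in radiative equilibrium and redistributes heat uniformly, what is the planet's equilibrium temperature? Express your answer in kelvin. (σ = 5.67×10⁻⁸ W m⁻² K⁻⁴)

T_eq ≈ 493 K

Energy balance: absorbed = emitted ⇒ πR²·S(1−A) = 4πR²·σT_eq⁴, so T_eq⁴ = S(1−A)/(4σ).
T_eq = [1.44×10⁴ × 0.93 / (4 × 5.67×10⁻⁸)]^(1/4) = (5.90×10¹⁰)^(1/4) = 493 K.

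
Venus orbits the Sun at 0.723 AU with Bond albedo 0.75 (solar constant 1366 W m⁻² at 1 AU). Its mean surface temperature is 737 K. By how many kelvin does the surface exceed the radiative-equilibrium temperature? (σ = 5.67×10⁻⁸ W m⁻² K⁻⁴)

S = 1366/0.723² = 2613 W m⁻².
T_eq = [S(1−A)/(4σ)]^(1/4) = [2613×0.25/(4×5.67×10⁻⁸)]^(1/4) = 231.7 K.
ΔT = T_surf − T_eq = 737 − 231.7.

ΔT ≈ 505.3 K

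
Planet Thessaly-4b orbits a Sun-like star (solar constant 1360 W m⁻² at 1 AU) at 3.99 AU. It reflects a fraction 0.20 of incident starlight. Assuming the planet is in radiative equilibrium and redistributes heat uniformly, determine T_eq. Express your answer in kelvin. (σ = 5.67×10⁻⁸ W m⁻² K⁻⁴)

T_eq ≈ 132 K

Flux at 3.99 AU: S = 1360/3.99² = 85.4 W m⁻².
Energy balance: absorbed = emitted ⇒ πR²·S(1−A) = 4πR²·σT_eq⁴, so T_eq⁴ = S(1−A)/(4σ).
T_eq = [85.4 × 0.80 / (4 × 5.67×10⁻⁸)]^(1/4) = (3.01×10⁸)^(1/4) = 132 K.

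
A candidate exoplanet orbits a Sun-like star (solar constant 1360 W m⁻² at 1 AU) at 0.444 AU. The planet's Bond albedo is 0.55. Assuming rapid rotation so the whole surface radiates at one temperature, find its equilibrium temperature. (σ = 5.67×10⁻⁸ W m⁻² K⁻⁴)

T_eq ≈ 342 K

Flux at 0.444 AU: S = 1360/0.444² = 6900 W m⁻².
Energy balance: absorbed = emitted ⇒ πR²·S(1−A) = 4πR²·σT_eq⁴, so T_eq⁴ = S(1−A)/(4σ).
T_eq = [6900 × 0.45 / (4 × 5.67×10⁻⁸)]^(1/4) = (1.37×10¹⁰)^(1/4) = 342 K.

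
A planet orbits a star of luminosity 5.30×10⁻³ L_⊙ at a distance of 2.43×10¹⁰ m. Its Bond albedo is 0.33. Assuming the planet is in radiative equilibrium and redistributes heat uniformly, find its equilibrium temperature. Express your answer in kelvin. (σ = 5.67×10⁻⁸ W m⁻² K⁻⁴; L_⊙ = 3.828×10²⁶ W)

T_eq ≈ 169 K

L = 5.30×10⁻³ × 3.828×10²⁶ = 2.03×10²⁴ W.
Flux: S = L/(4πd²) = 2.03×10²⁴/(4π×(2.43×10¹⁰)²) = 273 W m⁻².
Energy balance: absorbed = emitted ⇒ πR²·S(1−A) = 4πR²·σT_eq⁴, so T_eq⁴ = S(1−A)/(4σ).
T_eq = [273 × 0.67 / (4 × 5.67×10⁻⁸)]^(1/4) = (8.08×10⁸)^(1/4) = 169 K.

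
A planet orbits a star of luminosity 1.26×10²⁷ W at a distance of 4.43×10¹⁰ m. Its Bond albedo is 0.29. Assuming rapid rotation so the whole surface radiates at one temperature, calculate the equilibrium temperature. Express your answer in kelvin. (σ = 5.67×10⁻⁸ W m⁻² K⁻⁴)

Flux: S = L/(4πd²) = 1.26×10²⁷/(4π×(4.43×10¹⁰)²) = 5.11×10⁴ W m⁻².
Energy balance: absorbed = emitted ⇒ πR²·S(1−A) = 4πR²·σT_eq⁴, so T_eq⁴ = S(1−A)/(4σ).
T_eq = [5.11×10⁴ × 0.71 / (4 × 5.67×10⁻⁸)]^(1/4) = (1.60×10¹¹)^(1/4) = 632 K.

T_eq ≈ 632 K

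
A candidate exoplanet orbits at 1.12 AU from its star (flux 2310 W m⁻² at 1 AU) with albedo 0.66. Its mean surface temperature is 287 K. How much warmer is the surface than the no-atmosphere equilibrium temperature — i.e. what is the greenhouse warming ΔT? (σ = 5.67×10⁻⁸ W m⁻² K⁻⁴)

S = 2310/1.12² = 1842 W m⁻².
T_eq = [S(1−A)/(4σ)]^(1/4) = [1842×0.34/(4×5.67×10⁻⁸)]^(1/4) = 229.2 K.
ΔT = T_surf − T_eq = 287 − 229.2.

ΔT ≈ 57.8 K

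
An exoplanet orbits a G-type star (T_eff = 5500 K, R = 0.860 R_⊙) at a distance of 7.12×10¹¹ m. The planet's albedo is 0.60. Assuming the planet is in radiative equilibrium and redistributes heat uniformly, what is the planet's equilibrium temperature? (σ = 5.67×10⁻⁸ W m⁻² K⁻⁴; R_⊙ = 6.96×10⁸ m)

T_eq ≈ 89.7 K

R_⋆ = 0.860 × 6.96×10⁸ = 5.99×10⁸ m.
L = 4πR_⋆²σT_⋆⁴ = 4π(5.99×10⁸)² × 5.67×10⁻⁸ × (5500)⁴ = 2.34×10²⁶ W.
S = L/(4πd²) = 36.7 W m⁻².
Energy balance: absorbed = emitted ⇒ πR²·S(1−A) = 4πR²·σT_eq⁴, so T_eq⁴ = S(1−A)/(4σ).
T_eq = [36.7 × 0.40 / (4 × 5.67×10⁻⁸)]^(1/4) = (6.47×10⁷)^(1/4) = 89.7 K.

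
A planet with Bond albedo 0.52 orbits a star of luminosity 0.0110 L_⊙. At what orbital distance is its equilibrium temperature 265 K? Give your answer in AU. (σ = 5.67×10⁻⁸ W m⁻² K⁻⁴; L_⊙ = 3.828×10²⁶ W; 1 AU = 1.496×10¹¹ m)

L = 0.0110 × 3.828×10²⁶ = 4.21×10²⁴ W.
From T_eq⁴ = L(1−A)/(16πσd²): d = √[L(1−A)/(16πσT_eq⁴)].
d = √[4.21×10²⁴ × 0.48 / (16π × 5.67×10⁻⁸ × (265)⁴)] = 1.20×10¹⁰ m = 0.0802 AU.

d ≈ 0.0802 AU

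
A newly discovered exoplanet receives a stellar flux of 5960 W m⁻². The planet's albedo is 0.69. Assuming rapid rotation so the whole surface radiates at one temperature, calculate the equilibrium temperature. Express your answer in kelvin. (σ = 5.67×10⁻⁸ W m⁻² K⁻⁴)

T_eq ≈ 300 K

Energy balance: absorbed = emitted ⇒ πR²·S(1−A) = 4πR²·σT_eq⁴, so T_eq⁴ = S(1−A)/(4σ).
T_eq = [5960 × 0.31 / (4 × 5.67×10⁻⁸)]^(1/4) = (8.15×10⁹)^(1/4) = 300 K.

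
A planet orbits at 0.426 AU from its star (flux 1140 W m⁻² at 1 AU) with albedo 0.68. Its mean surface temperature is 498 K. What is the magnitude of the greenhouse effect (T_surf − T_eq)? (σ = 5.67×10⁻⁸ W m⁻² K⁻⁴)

S = 1140/0.426² = 6282 W m⁻².
T_eq = [S(1−A)/(4σ)]^(1/4) = [6282×0.32/(4×5.67×10⁻⁸)]^(1/4) = 306.8 K.
ΔT = T_surf − T_eq = 498 − 306.8.

ΔT ≈ 191.2 K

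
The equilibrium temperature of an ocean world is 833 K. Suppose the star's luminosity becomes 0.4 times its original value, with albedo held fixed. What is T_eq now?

T_eq ≈ 662 K

T_eq ∝ L^(1/4) · d^(−1/2).
T′ = 833 × 0.4^(1/4) = 662 K.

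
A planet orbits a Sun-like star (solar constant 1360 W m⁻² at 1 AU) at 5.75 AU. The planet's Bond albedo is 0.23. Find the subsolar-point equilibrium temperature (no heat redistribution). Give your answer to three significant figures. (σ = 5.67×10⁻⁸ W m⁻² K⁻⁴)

Flux at 5.75 AU: S = 1360/5.75² = 41.1 W m⁻².
At the subsolar point the surface absorbs S(1−A) and emits σT⁴ per unit area — no factor of 4, since only the local patch is in balance.
T = [41.1 × 0.77 / 5.67×10⁻⁸]^(1/4) = (5.59×10⁸)^(1/4) = 154 K.

T_ss ≈ 154 K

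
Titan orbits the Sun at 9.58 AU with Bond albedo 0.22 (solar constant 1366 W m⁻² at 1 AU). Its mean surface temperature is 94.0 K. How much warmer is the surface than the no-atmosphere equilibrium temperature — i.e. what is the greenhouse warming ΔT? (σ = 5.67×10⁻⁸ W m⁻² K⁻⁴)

ΔT ≈ 9.4 K

S = 1366/9.58² = 14.88 W m⁻².
T_eq = [S(1−A)/(4σ)]^(1/4) = [14.88×0.78/(4×5.67×10⁻⁸)]^(1/4) = 84.6 K.
ΔT = T_surf − T_eq = 94 − 84.6.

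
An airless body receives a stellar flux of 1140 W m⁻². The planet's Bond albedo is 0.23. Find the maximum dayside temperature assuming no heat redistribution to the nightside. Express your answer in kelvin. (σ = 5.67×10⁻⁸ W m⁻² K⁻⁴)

T_ss ≈ 353 K

With no redistribution each surface element balances locally: S(1−A) = σT⁴.
T = [1140 × 0.77 / 5.67×10⁻⁸]^(1/4) = (1.55×10¹⁰)^(1/4) = 353 K.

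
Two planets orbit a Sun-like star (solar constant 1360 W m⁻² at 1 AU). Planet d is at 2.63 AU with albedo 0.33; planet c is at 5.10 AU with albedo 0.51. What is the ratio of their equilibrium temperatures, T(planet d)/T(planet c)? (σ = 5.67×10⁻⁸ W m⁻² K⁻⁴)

T_eq = [S₀(1−A)/(4σd²)]^(1/4), so T ∝ (1−A)^(1/4) / √d.
T₁ = [1360×0.67/(4×5.67×10⁻⁸×2.63²)]^(1/4) = 155.24 K.
T₂ = [1360×0.49/(4×5.67×10⁻⁸×5.10²)]^(1/4) = 103.10 K.

T₁/T₂ ≈ 1.506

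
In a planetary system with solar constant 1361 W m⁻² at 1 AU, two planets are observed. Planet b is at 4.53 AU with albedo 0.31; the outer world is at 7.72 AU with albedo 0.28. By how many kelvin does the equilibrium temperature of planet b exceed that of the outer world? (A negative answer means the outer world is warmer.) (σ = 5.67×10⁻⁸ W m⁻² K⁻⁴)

ΔT ≈ 26.9 K

T_eq = [S₀(1−A)/(4σd²)]^(1/4), so T ∝ (1−A)^(1/4) / √d.
T₁ = [1361×0.69/(4×5.67×10⁻⁸×4.53²)]^(1/4) = 119.18 K.
T₂ = [1361×0.72/(4×5.67×10⁻⁸×7.72²)]^(1/4) = 92.27 K.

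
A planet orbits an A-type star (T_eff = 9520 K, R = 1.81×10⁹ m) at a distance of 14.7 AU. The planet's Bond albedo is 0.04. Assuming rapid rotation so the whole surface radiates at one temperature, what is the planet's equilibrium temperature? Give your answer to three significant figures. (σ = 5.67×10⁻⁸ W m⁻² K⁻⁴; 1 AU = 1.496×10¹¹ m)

d = 14.7 AU = 2.20×10¹² m.
L = 4πR_⋆²σT_⋆⁴ = 4π(1.81×10⁹)² × 5.67×10⁻⁸ × (9520)⁴ = 1.92×10²⁸ W.
S = L/(4πd²) = 315 W m⁻².
Energy balance: absorbed = emitted ⇒ πR²·S(1−A) = 4πR²·σT_eq⁴, so T_eq⁴ = S(1−A)/(4σ).
T_eq = [315 × 0.96 / (4 × 5.67×10⁻⁸)]^(1/4) = (1.34×10⁹)^(1/4) = 191 K.

T_eq ≈ 191 K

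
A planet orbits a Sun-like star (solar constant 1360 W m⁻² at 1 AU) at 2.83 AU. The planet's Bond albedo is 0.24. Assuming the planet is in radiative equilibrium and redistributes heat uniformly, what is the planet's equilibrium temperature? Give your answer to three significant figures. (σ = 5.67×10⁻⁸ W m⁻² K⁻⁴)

Flux at 2.83 AU: S = 1360/2.83² = 170 W m⁻².
Energy balance: absorbed = emitted ⇒ πR²·S(1−A) = 4πR²·σT_eq⁴, so T_eq⁴ = S(1−A)/(4σ).
T_eq = [170 × 0.76 / (4 × 5.67×10⁻⁸)]^(1/4) = (5.69×10⁸)^(1/4) = 154 K.

T_eq ≈ 154 K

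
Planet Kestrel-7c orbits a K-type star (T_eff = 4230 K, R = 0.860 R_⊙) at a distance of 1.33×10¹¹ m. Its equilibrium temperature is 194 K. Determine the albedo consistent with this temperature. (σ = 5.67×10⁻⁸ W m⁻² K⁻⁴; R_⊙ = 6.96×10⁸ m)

R_⋆ = 0.860 × 6.96×10⁸ = 5.99×10⁸ m.
L = 4πR_⋆²σT_⋆⁴ = 4π(5.99×10⁸)² × 5.67×10⁻⁸ × (4230)⁴ = 8.17×10²⁵ W.
S = L/(4πd²) = 368 W m⁻².
From T_eq⁴ = S(1−A)/(4σ): 1−A = 4σT_eq⁴/S.
1−A = 4 × 5.67×10⁻⁸ × (194)⁴ / 368 = 0.874.

A ≈ 0.13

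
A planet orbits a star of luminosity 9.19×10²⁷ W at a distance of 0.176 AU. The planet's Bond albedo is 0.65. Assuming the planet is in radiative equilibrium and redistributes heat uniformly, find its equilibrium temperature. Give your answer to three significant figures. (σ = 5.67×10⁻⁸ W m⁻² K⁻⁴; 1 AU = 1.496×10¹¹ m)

d = 0.176 AU = 2.63×10¹⁰ m.
Flux: S = L/(4πd²) = 9.19×10²⁷/(4π×(2.63×10¹⁰)²) = 1.05×10⁶ W m⁻².
Energy balance: absorbed = emitted ⇒ πR²·S(1−A) = 4πR²·σT_eq⁴, so T_eq⁴ = S(1−A)/(4σ).
T_eq = [1.05×10⁶ × 0.35 / (4 × 5.67×10⁻⁸)]^(1/4) = (1.63×10¹²)^(1/4) = 1130 K.

T_eq ≈ 1130 K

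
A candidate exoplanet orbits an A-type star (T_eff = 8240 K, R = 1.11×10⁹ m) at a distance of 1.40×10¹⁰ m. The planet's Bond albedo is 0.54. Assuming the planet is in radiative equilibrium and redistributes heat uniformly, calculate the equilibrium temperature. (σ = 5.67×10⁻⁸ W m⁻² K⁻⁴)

L = 4πR_⋆²σT_⋆⁴ = 4π(1.11×10⁹)² × 5.67×10⁻⁸ × (8240)⁴ = 4.05×10²⁷ W.
S = L/(4πd²) = 1.64×10⁶ W m⁻².
Energy balance: absorbed = emitted ⇒ πR²·S(1−A) = 4πR²·σT_eq⁴, so T_eq⁴ = S(1−A)/(4σ).
T_eq = [1.64×10⁶ × 0.46 / (4 × 5.67×10⁻⁸)]^(1/4) = (3.33×10¹²)^(1/4) = 1350 K.

T_eq ≈ 1350 K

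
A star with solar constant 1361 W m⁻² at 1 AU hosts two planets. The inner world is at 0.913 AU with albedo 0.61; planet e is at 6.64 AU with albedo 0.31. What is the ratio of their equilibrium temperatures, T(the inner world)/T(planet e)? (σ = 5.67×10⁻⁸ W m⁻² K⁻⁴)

T₁/T₂ ≈ 2.338

T_eq = [S₀(1−A)/(4σd²)]^(1/4), so T ∝ (1−A)^(1/4) / √d.
T₁ = [1361×0.39/(4×5.67×10⁻⁸×0.913²)]^(1/4) = 230.19 K.
T₂ = [1361×0.69/(4×5.67×10⁻⁸×6.64²)]^(1/4) = 98.44 K.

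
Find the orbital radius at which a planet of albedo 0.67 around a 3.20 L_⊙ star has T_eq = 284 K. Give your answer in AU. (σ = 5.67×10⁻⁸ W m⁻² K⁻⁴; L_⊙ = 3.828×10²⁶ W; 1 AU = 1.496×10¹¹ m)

L = 3.20 × 3.828×10²⁶ = 1.22×10²⁷ W.
From T_eq⁴ = L(1−A)/(16πσd²): d = √[L(1−A)/(16πσT_eq⁴)].
d = √[1.22×10²⁷ × 0.33 / (16π × 5.67×10⁻⁸ × (284)⁴)] = 1.48×10¹¹ m = 0.987 AU.

d ≈ 0.987 AU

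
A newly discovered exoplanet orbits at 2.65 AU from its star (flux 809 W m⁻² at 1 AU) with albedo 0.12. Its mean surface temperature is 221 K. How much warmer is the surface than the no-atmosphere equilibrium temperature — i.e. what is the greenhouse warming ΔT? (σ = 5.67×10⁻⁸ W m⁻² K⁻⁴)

ΔT ≈ 75.6 K

S = 809/2.65² = 115.2 W m⁻².
T_eq = [S(1−A)/(4σ)]^(1/4) = [115.2×0.88/(4×5.67×10⁻⁸)]^(1/4) = 145.4 K.
ΔT = T_surf − T_eq = 221 − 145.4.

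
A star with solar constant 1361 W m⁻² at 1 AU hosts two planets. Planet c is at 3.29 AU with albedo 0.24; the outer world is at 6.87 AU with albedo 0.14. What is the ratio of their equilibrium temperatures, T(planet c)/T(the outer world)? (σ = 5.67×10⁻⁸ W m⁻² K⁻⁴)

T₁/T₂ ≈ 1.401

T_eq = [S₀(1−A)/(4σd²)]^(1/4), so T ∝ (1−A)^(1/4) / √d.
T₁ = [1361×0.76/(4×5.67×10⁻⁸×3.29²)]^(1/4) = 143.27 K.
T₂ = [1361×0.86/(4×5.67×10⁻⁸×6.87²)]^(1/4) = 102.26 K.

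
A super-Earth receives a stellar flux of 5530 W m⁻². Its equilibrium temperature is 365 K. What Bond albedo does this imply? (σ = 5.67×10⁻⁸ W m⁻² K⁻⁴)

From T_eq⁴ = S(1−A)/(4σ): 1−A = 4σT_eq⁴/S.
1−A = 4 × 5.67×10⁻⁸ × (365)⁴ / 5530 = 0.728.

A ≈ 0.27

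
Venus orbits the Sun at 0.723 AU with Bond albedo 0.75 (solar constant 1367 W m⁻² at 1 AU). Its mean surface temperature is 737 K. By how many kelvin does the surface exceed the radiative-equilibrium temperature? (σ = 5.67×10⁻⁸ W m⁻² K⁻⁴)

ΔT ≈ 505.3 K

S = 1367/0.723² = 2615 W m⁻².
T_eq = [S(1−A)/(4σ)]^(1/4) = [2615×0.25/(4×5.67×10⁻⁸)]^(1/4) = 231.7 K.
ΔT = T_surf − T_eq = 737 − 231.7.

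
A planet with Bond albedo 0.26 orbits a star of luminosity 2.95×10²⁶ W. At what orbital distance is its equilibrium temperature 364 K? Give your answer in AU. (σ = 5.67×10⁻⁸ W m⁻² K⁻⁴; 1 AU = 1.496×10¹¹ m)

d ≈ 0.442 AU

From T_eq⁴ = L(1−A)/(16πσd²): d = √[L(1−A)/(16πσT_eq⁴)].
d = √[2.95×10²⁶ × 0.74 / (16π × 5.67×10⁻⁸ × (364)⁴)] = 6.61×10¹⁰ m = 0.442 AU.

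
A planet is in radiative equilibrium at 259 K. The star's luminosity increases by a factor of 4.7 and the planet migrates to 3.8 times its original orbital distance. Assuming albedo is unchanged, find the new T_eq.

T_eq ≈ 196 K

T_eq ∝ L^(1/4) · d^(−1/2).
T′ = 259 × 4.7^(1/4) / 3.8^(1/2) = 196 K.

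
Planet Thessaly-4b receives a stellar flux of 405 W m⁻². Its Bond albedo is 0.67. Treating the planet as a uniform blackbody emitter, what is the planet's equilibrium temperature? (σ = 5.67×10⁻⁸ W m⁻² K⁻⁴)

Energy balance: absorbed = emitted ⇒ πR²·S(1−A) = 4πR²·σT_eq⁴, so T_eq⁴ = S(1−A)/(4σ).
T_eq = [405 × 0.33 / (4 × 5.67×10⁻⁸)]^(1/4) = (5.89×10⁸)^(1/4) = 156 K.

T_eq ≈ 156 K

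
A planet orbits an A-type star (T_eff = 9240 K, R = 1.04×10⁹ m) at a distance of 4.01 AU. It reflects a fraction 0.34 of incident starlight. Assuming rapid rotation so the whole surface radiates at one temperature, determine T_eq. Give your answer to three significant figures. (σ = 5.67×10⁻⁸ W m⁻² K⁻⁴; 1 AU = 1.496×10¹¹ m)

T_eq ≈ 245 K

d = 4.01 AU = 6.00×10¹¹ m.
L = 4πR_⋆²σT_⋆⁴ = 4π(1.04×10⁹)² × 5.67×10⁻⁸ × (9240)⁴ = 5.62×10²⁷ W.
S = L/(4πd²) = 1240 W m⁻².
Energy balance: absorbed = emitted ⇒ πR²·S(1−A) = 4πR²·σT_eq⁴, so T_eq⁴ = S(1−A)/(4σ).
T_eq = [1240 × 0.66 / (4 × 5.67×10⁻⁸)]^(1/4) = (3.61×10⁹)^(1/4) = 245 K.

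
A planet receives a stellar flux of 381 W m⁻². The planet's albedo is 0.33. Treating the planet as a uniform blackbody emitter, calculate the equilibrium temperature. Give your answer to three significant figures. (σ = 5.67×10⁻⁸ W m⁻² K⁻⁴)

Energy balance: absorbed = emitted ⇒ πR²·S(1−A) = 4πR²·σT_eq⁴, so T_eq⁴ = S(1−A)/(4σ).
T_eq = [381 × 0.67 / (4 × 5.67×10⁻⁸)]^(1/4) = (1.13×10⁹)^(1/4) = 183 K.

T_eq ≈ 183 K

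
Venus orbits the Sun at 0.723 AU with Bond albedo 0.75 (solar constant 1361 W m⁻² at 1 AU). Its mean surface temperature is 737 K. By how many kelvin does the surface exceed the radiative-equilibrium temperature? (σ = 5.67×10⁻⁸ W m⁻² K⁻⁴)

S = 1361/0.723² = 2604 W m⁻².
T_eq = [S(1−A)/(4σ)]^(1/4) = [2604×0.25/(4×5.67×10⁻⁸)]^(1/4) = 231.5 K.
ΔT = T_surf − T_eq = 737 − 231.5.

ΔT ≈ 505.5 K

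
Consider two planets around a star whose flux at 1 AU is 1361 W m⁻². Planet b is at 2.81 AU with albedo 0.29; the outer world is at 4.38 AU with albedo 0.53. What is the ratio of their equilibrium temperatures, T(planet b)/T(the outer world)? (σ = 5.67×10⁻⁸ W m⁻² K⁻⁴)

T_eq = [S₀(1−A)/(4σd²)]^(1/4), so T ∝ (1−A)^(1/4) / √d.
T₁ = [1361×0.71/(4×5.67×10⁻⁸×2.81²)]^(1/4) = 152.41 K.
T₂ = [1361×0.47/(4×5.67×10⁻⁸×4.38²)]^(1/4) = 110.11 K.

T₁/T₂ ≈ 1.384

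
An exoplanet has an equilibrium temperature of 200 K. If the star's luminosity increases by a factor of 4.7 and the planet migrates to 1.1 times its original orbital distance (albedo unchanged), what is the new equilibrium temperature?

T_eq ≈ 281 K

T_eq ∝ L^(1/4) · d^(−1/2).
T′ = 200 × 4.7^(1/4) / 1.1^(1/2) = 281 K.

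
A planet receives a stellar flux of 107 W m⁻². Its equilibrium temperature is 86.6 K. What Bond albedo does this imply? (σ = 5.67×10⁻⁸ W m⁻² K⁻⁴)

A ≈ 0.88

From T_eq⁴ = S(1−A)/(4σ): 1−A = 4σT_eq⁴/S.
1−A = 4 × 5.67×10⁻⁸ × (86.6)⁴ / 107 = 0.119.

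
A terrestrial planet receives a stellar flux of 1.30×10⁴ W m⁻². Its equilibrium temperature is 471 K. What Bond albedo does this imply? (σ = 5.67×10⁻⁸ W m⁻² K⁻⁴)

From T_eq⁴ = S(1−A)/(4σ): 1−A = 4σT_eq⁴/S.
1−A = 4 × 5.67×10⁻⁸ × (471)⁴ / 1.30×10⁴ = 0.859.

A ≈ 0.14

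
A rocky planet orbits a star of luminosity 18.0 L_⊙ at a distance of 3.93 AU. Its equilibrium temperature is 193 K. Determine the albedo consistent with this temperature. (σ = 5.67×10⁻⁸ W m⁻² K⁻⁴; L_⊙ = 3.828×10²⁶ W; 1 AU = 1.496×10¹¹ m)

d = 3.93 AU = 5.88×10¹¹ m.
L = 18.0 × 3.828×10²⁶ = 6.89×10²⁷ W.
Flux: S = L/(4πd²) = 6.89×10²⁷/(4π×(5.88×10¹¹)²) = 1590 W m⁻².
From T_eq⁴ = S(1−A)/(4σ): 1−A = 4σT_eq⁴/S.
1−A = 4 × 5.67×10⁻⁸ × (193)⁴ / 1590 = 0.198.

A ≈ 0.80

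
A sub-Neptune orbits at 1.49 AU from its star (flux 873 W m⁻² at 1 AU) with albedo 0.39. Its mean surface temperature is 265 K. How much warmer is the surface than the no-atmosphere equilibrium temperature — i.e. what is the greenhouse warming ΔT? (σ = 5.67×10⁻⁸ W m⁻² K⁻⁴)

S = 873/1.49² = 393.2 W m⁻².
T_eq = [S(1−A)/(4σ)]^(1/4) = [393.2×0.61/(4×5.67×10⁻⁸)]^(1/4) = 180.3 K.
ΔT = T_surf − T_eq = 265 − 180.3.

ΔT ≈ 84.7 K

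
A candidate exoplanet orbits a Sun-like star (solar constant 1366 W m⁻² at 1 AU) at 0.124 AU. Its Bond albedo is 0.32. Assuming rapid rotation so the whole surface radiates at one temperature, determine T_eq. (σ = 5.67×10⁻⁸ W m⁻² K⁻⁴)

T_eq ≈ 718 K

Flux at 0.124 AU: S = 1366/0.124² = 8.88×10⁴ W m⁻².
Energy balance: absorbed = emitted ⇒ πR²·S(1−A) = 4πR²·σT_eq⁴, so T_eq⁴ = S(1−A)/(4σ).
T_eq = [8.88×10⁴ × 0.68 / (4 × 5.67×10⁻⁸)]^(1/4) = (2.66×10¹¹)^(1/4) = 718 K.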